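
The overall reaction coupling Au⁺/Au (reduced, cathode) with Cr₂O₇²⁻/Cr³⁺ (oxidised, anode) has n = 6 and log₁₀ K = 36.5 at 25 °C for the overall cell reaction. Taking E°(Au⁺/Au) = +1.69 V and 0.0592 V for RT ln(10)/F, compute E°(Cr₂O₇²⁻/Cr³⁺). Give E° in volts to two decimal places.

E°cell = (0.0592/n)·log K = (0.0592/6)(36.5) = +0.360 V.
Since Au⁺/Au is the cathode and Cr₂O₇²⁻/Cr³⁺ the anode, E°cell = E°(Au⁺/Au) − E°(Cr₂O₇²⁻/Cr³⁺).
So E°(Cr₂O₇²⁻/Cr³⁺) = E°(Au⁺/Au) − E°cell = (+1.69) − (+0.360) = +1.33 V.

+1.33 V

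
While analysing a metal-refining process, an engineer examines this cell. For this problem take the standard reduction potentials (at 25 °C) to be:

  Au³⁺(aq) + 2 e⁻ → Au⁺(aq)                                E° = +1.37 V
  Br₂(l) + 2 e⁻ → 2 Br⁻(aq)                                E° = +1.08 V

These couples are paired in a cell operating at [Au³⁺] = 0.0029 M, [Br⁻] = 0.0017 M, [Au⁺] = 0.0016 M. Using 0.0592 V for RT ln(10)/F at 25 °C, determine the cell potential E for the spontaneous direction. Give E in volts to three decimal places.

+0.134 V

Au³⁺/Au⁺ is the cathode (higher E°), Br₂/Br⁻ the anode: E°cell = +1.37 − (+1.08) = +0.29 V, n = 2.
Overall: Au³⁺(aq) + 2 Br⁻(aq) → Au⁺(aq) + Br₂(l)
Q = [Au⁺] / ([Au³⁺]·[Br⁻]^2); log Q = 5.281.
E = E° − (0.0592/n) log Q = +0.29 − (0.0592/2)(5.281) = +0.134 V.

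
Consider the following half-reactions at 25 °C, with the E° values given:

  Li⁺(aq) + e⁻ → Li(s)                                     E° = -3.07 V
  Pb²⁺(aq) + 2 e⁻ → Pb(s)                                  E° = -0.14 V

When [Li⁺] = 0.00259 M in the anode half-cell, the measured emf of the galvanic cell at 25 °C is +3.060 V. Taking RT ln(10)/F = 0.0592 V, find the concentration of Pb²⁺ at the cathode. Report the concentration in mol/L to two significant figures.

Pb²⁺/Pb is the cathode, Li⁺/Li the anode: E°cell = +2.93 V, n = 2.
Overall reaction: Pb²⁺(aq) + 2 Li(s) → Pb(s) + 2 Li⁺(aq); Q = [Li⁺]^2/[Pb²⁺]^1.
From E = E° − (0.0592/n) log Q: log Q = (E° − E)·n/0.0592 = (+2.93 − (+3.060))·2/0.0592 = -4.3919.
So 1·log[Pb²⁺] = 2·log(0.00259) − log Q = -5.1734 − (-4.3919) = -0.7815; [Pb²⁺] = 10^(-0.7815) ≈ 0.17 M.

0.17 M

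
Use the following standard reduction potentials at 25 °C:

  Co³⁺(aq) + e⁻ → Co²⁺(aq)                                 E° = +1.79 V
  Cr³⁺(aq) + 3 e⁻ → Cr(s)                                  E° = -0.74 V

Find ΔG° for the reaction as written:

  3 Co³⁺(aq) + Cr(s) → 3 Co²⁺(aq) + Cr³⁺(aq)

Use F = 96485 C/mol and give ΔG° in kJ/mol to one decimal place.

-732.3 kJ/mol

As written, Co³⁺/Co²⁺ is reduced (cathode) and Cr³⁺/Cr is oxidised (anode), so E°cell = (+1.79) − (-0.74) = +2.53 V.
Balancing electrons gives n = 3.
ΔG° = −nFE° = −(3)(96485)(+2.53) = -732,321 J = -732.3 kJ/mol.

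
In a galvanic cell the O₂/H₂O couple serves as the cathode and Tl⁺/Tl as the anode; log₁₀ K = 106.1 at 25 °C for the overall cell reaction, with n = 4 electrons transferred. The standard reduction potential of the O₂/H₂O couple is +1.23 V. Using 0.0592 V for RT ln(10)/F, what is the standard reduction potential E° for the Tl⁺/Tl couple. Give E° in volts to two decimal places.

-0.34 V

E°cell = (0.0592/n)·log K = (0.0592/4)(106.1) = +1.570 V.
Since O₂/H₂O is the cathode and Tl⁺/Tl the anode, E°cell = E°(O₂/H₂O) − E°(Tl⁺/Tl).
So E°(Tl⁺/Tl) = E°(O₂/H₂O) − E°cell = (+1.23) − (+1.570) = -0.34 V.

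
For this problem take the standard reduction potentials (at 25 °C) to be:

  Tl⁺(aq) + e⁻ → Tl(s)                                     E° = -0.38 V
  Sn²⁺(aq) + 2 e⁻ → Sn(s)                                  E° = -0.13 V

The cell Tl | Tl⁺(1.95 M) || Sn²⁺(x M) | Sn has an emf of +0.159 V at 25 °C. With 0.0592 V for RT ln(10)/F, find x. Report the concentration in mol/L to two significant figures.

0.0032 M

Sn²⁺/Sn is the cathode, Tl⁺/Tl the anode: E°cell = +0.25 V, n = 2.
Overall reaction: Sn²⁺(aq) + 2 Tl(s) → Sn(s) + 2 Tl⁺(aq); Q = [Tl⁺]^2/[Sn²⁺]^1.
From E = E° − (0.0592/n) log Q: log Q = (E° − E)·n/0.0592 = (+0.25 − (+0.159))·2/0.0592 = 3.0743.
So 1·log[Sn²⁺] = 2·log(1.95) − log Q = 0.5801 − (3.0743) = -2.4942; [Sn²⁺] = 10^(-2.4942) ≈ 0.0032 M.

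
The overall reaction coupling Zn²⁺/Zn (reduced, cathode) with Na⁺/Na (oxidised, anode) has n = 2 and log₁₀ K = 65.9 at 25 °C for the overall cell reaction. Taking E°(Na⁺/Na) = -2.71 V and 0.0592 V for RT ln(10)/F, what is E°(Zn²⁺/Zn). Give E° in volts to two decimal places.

-0.76 V

E°cell = (0.0592/n)·log K = (0.0592/2)(65.9) = +1.951 V.
Since Zn²⁺/Zn is the cathode and Na⁺/Na the anode, E°cell = E°(Zn²⁺/Zn) − E°(Na⁺/Na).
So E°(Zn²⁺/Zn) = E°cell + E°(Na⁺/Na) = +1.951 + (-2.71) = -0.76 V.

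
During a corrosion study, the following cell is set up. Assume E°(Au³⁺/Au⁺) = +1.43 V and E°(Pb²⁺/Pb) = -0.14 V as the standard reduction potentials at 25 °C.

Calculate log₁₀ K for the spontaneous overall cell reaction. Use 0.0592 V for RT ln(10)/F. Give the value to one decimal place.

53.0

Cathode: Au³⁺/Au⁺; anode: Pb²⁺/Pb. E°cell = +1.57 V, n = 2.
log K = nE°cell / 0.0592 = (2)(+1.57) / 0.0592 = 53.0.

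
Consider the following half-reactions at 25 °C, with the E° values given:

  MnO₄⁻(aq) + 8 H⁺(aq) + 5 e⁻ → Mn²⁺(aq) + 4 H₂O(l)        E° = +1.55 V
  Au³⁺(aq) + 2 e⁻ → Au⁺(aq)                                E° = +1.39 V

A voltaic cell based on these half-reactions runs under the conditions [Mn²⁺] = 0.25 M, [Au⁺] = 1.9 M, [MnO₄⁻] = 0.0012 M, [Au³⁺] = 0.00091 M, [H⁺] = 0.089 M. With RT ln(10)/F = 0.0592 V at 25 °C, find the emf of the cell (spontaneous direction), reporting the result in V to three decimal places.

MnO₄⁻/Mn²⁺ is the cathode (higher E°), Au³⁺/Au⁺ the anode: E°cell = +1.55 − (+1.39) = +0.16 V, n = 10.
Overall: 2 MnO₄⁻(aq) + 16 H⁺(aq) + 5 Au⁺(aq) → 2 Mn²⁺(aq) + 8 H₂O(l) + 5 Au³⁺(aq)
Q = [Mn²⁺]^2·[Au³⁺]^5 / ([MnO₄⁻]^2·[H⁺]^16·[Au⁺]^5); log Q = 4.849.
E = E° − (0.0592/n) log Q = +0.16 − (0.0592/10)(4.849) = +0.131 V.

+0.131 V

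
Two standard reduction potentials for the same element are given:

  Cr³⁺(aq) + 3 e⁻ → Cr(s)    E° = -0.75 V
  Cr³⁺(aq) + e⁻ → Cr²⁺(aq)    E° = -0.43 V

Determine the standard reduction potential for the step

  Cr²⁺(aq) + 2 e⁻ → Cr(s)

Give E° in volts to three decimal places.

-0.910 V

Sequential free energies add, so n₃E°₃ = n₁E°₁ + n₂E°₂.
With n₃ = 3, and the known step contributing 1×(-0.43) V, the unknown satisfies 2·E° = 3×(-0.75) − 1×(-0.43) = -1.820.
E° = -1.820 / 2 = -0.910 V.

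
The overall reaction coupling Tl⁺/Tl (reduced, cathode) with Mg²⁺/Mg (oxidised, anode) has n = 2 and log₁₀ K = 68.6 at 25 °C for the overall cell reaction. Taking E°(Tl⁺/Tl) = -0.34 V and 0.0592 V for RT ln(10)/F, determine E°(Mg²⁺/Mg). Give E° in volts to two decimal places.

E°cell = (0.0592/n)·log K = (0.0592/2)(68.6) = +2.031 V.
Since Tl⁺/Tl is the cathode and Mg²⁺/Mg the anode, E°cell = E°(Tl⁺/Tl) − E°(Mg²⁺/Mg).
So E°(Mg²⁺/Mg) = E°(Tl⁺/Tl) − E°cell = (-0.34) − (+2.031) = -2.37 V.

-2.37 V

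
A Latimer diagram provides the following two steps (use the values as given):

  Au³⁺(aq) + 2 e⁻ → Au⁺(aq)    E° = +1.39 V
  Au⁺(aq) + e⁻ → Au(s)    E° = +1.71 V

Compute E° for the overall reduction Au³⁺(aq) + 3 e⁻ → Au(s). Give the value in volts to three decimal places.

Adding the free-energy changes (−nFE°) of the two steps gives −n₃FE°₃ = −n₁FE°₁ − n₂FE°₂.
E°₃ = (2×+1.39 + 1×+1.71) / 3 = (+4.490) / 3 = +1.497 V.

+1.497 V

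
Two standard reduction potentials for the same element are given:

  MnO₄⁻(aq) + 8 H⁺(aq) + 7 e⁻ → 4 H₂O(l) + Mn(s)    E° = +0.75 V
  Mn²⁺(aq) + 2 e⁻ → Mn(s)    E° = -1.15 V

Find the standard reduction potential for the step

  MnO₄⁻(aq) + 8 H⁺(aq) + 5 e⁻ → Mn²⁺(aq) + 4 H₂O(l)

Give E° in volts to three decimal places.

+1.510 V

Sequential free energies add, so n₃E°₃ = n₁E°₁ + n₂E°₂.
With n₃ = 7, and the known step contributing 2×(-1.15) V, the unknown satisfies 5·E° = 7×(+0.75) − 2×(-1.15) = +7.550.
E° = +7.550 / 5 = +1.510 V.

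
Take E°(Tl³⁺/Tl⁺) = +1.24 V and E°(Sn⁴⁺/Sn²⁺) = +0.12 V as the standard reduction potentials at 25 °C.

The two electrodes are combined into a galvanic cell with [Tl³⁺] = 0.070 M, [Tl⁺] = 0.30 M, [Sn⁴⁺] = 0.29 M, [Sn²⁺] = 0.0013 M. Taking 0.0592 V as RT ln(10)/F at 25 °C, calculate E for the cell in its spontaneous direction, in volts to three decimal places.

+1.032 V

Tl³⁺/Tl⁺ is the cathode (higher E°), Sn⁴⁺/Sn²⁺ the anode: E°cell = +1.24 − (+0.12) = +1.12 V, n = 2.
Overall: Tl³⁺(aq) + Sn²⁺(aq) → Tl⁺(aq) + Sn⁴⁺(aq)
Q = [Tl⁺]·[Sn⁴⁺] / ([Tl³⁺]·[Sn²⁺]); log Q = 2.980.
E = E° − (0.0592/n) log Q = +1.12 − (0.0592/2)(2.980) = +1.032 V.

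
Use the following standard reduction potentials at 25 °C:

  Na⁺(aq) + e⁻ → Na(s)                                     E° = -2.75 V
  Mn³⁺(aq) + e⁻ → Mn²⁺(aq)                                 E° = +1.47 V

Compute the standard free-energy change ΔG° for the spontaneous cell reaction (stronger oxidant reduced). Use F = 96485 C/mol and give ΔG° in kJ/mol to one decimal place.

Mn³⁺/Mn²⁺ (E° = +1.47 V) is the cathode; Na⁺/Na (E° = -2.75 V) is the anode, so E°cell = +4.22 V.
Balancing electrons gives n = 1 (lcm of 1 and 1).
ΔG° = −nFE° = −(1)(96485)(+4.22) = -407,167 J = -407.2 kJ/mol.

-407.2 kJ/mol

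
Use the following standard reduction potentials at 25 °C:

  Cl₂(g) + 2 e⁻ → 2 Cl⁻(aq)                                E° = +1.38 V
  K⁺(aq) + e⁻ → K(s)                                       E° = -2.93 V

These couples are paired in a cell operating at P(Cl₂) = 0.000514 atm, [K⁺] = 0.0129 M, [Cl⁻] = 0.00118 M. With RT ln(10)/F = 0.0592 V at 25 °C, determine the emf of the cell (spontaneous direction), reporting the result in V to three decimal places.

+4.498 V

Cl₂/Cl⁻ is the cathode (higher E°), K⁺/K the anode: E°cell = +1.38 − (-2.93) = +4.31 V, n = 2.
Overall: Cl₂(g) + 2 K(s) → 2 Cl⁻(aq) + 2 K⁺(aq)
Q = [Cl⁻]^2·[K⁺]^2 / (P(Cl₂)); log Q = -6.346.
E = E° − (0.0592/n) log Q = +4.31 − (0.0592/2)(-6.346) = +4.498 V.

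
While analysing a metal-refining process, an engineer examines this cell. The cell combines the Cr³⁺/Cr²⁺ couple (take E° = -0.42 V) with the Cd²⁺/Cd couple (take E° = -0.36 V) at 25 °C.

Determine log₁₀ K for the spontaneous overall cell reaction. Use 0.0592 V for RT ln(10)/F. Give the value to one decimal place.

2.0

Cathode: Cd²⁺/Cd; anode: Cr³⁺/Cr²⁺. E°cell = +0.06 V, n = 2.
log K = nE°cell / 0.0592 = (2)(+0.06) / 0.0592 = 2.0.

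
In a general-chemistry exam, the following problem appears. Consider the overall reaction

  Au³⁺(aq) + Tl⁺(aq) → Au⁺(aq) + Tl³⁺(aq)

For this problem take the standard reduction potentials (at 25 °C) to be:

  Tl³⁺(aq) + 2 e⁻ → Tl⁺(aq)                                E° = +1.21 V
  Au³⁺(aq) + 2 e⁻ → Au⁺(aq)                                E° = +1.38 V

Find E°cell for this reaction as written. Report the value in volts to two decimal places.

+0.17 V

The Au³⁺/Au⁺ couple has the higher reduction potential, so it is the cathode; Tl³⁺/Tl⁺ is oxidised at the anode.
E°cell = E°(cathode) − E°(anode) = (+1.38) − (+1.21) = +0.17 V.
Since E°cell > 0, the reaction is spontaneous under standard conditions.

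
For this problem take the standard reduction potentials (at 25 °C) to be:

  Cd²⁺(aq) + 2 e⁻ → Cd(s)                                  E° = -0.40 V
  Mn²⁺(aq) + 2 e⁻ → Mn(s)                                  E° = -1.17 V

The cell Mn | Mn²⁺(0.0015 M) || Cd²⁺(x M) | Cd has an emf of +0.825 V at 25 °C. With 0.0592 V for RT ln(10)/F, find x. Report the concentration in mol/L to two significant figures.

Cd²⁺/Cd is the cathode, Mn²⁺/Mn the anode: E°cell = +0.77 V, n = 2.
Overall reaction: Cd²⁺(aq) + Mn(s) → Cd(s) + Mn²⁺(aq); Q = [Mn²⁺]^1/[Cd²⁺]^1.
From E = E° − (0.0592/n) log Q: log Q = (E° − E)·n/0.0592 = (+0.77 − (+0.825))·2/0.0592 = -1.8581.
So 1·log[Cd²⁺] = 1·log(0.0015) − log Q = -2.8239 − (-1.8581) = -0.9658; [Cd²⁺] = 10^(-0.9658) ≈ 0.11 M.

0.11 M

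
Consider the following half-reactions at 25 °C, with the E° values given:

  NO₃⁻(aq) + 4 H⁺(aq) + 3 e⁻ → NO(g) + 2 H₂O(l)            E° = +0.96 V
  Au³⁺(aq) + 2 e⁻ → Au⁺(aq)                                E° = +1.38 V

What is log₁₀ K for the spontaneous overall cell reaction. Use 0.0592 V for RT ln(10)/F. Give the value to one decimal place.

42.6

Cathode: Au³⁺/Au⁺; anode: NO₃⁻/NO. E°cell = +0.42 V, n = 6.
log K = nE°cell / 0.0592 = (6)(+0.42) / 0.0592 = 42.6.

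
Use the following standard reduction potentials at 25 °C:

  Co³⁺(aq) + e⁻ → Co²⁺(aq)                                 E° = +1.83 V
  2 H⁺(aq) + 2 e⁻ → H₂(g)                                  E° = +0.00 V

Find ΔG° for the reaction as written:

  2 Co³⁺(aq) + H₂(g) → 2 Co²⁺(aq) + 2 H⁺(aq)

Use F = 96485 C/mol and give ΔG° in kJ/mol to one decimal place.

As written, Co³⁺/Co²⁺ is reduced (cathode) and H⁺/H₂ is oxidised (anode), so E°cell = (+1.83) − (+0.00) = +1.83 V.
Balancing electrons gives n = 2.
ΔG° = −nFE° = −(2)(96485)(+1.83) = -353,135 J = -353.1 kJ/mol.

-353.1 kJ/mol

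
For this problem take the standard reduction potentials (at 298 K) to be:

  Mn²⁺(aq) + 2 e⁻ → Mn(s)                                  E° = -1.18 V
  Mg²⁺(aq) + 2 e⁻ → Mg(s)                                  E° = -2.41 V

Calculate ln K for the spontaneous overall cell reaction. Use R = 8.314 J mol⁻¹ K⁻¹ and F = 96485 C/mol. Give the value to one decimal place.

95.8

Cathode: Mn²⁺/Mn; anode: Mg²⁺/Mg. E°cell = (-1.18) − (-2.41) = +1.23 V, with n = 2.
ΔG° = −nFE° = −RT ln K, so ln K = nFE°/(RT) = (2)(96485)(+1.23) / ((8.314)(298)) = 95.801.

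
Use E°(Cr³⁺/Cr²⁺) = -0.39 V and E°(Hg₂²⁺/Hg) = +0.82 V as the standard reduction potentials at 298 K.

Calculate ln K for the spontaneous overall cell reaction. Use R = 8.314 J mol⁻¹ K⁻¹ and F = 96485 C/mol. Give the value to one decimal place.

94.2

Cathode: Hg₂²⁺/Hg; anode: Cr³⁺/Cr²⁺. E°cell = (+0.82) − (-0.39) = +1.21 V, with n = 2.
ΔG° = −nFE° = −RT ln K, so ln K = nFE°/(RT) = (2)(96485)(+1.21) / ((8.314)(298)) = 94.243.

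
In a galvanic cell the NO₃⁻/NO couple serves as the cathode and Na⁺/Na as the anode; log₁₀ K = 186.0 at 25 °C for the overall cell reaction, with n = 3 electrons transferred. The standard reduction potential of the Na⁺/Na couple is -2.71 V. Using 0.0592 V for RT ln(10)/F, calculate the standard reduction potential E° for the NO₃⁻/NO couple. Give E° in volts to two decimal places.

+0.96 V

E°cell = (0.0592/n)·log K = (0.0592/3)(186.0) = +3.670 V.
Since NO₃⁻/NO is the cathode and Na⁺/Na the anode, E°cell = E°(NO₃⁻/NO) − E°(Na⁺/Na).
So E°(NO₃⁻/NO) = E°cell + E°(Na⁺/Na) = +3.670 + (-2.71) = +0.96 V.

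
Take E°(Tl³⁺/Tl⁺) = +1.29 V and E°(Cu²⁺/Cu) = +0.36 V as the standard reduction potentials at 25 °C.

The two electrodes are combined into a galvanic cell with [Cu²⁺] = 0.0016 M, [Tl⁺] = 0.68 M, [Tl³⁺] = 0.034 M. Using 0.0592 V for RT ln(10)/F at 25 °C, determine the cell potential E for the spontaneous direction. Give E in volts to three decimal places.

+0.974 V

Tl³⁺/Tl⁺ is the cathode (higher E°), Cu²⁺/Cu the anode: E°cell = +1.29 − (+0.36) = +0.93 V, n = 2.
Overall: Tl³⁺(aq) + Cu(s) → Tl⁺(aq) + Cu²⁺(aq)
Q = [Tl⁺]·[Cu²⁺] / ([Tl³⁺]); log Q = -1.495.
E = E° − (0.0592/n) log Q = +0.93 − (0.0592/2)(-1.495) = +0.974 V.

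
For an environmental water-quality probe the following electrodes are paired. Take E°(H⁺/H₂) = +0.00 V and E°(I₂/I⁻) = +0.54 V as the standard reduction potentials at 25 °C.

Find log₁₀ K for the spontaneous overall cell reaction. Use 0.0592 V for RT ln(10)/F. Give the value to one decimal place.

18.2

Cathode: I₂/I⁻; anode: H⁺/H₂. E°cell = +0.54 V, n = 2.
log K = nE°cell / 0.0592 = (2)(+0.54) / 0.0592 = 18.2.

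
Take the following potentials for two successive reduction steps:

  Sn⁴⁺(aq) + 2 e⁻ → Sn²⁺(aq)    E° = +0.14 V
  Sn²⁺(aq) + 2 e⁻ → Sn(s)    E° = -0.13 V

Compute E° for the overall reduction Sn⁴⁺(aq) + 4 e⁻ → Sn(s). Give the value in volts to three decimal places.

Since ΔG° = −nFE° is additive over sequential reductions, n₃E°₃ = n₁E°₁ + n₂E°₂.
E°₃ = (2×+0.14 + 2×-0.13) / 4 = (+0.020) / 4 = +0.005 V.

+0.005 V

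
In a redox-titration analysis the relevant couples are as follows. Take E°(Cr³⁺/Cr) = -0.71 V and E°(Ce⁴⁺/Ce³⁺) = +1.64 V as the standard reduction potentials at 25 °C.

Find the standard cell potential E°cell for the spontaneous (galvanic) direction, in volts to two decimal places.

The Ce⁴⁺/Ce³⁺ couple has the higher reduction potential, so it is the cathode; Cr³⁺/Cr is oxidised at the anode.
E°cell = E°(cathode) − E°(anode) = (+1.64) − (-0.71) = +2.35 V.

+2.35 V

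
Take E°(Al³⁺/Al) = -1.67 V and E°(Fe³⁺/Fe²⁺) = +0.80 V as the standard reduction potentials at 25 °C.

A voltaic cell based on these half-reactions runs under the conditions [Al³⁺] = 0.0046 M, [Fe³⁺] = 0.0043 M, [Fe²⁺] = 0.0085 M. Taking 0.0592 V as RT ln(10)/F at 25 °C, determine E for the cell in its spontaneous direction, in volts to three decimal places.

+2.499 V

Fe³⁺/Fe²⁺ is the cathode (higher E°), Al³⁺/Al the anode: E°cell = +0.80 − (-1.67) = +2.47 V, n = 3.
Overall: 3 Fe³⁺(aq) + Al(s) → 3 Fe²⁺(aq) + Al³⁺(aq)
Q = [Fe²⁺]^3·[Al³⁺] / ([Fe³⁺]^3); log Q = -1.449.
E = E° − (0.0592/n) log Q = +2.47 − (0.0592/3)(-1.449) = +2.499 V.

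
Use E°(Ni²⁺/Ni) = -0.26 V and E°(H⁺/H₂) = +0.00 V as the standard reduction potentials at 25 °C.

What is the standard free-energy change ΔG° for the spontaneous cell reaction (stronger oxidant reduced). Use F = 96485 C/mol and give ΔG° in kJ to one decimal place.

H⁺/H₂ (E° = +0.00 V) is the cathode; Ni²⁺/Ni (E° = -0.26 V) is the anode, so E°cell = +0.26 V.
Balancing electrons gives n = 2 (lcm of 2 and 2).
ΔG° = −nFE° = −(2)(96485)(+0.26) = -50,172 J = -50.2 kJ.

-50.2 kJ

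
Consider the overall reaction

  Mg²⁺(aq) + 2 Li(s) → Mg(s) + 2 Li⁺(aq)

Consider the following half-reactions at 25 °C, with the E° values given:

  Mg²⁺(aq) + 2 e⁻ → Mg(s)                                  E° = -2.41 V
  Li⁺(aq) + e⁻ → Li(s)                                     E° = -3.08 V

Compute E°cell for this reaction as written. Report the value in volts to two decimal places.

The Mg²⁺/Mg couple has the higher reduction potential, so it is the cathode; Li⁺/Li is oxidised at the anode.
E°cell = E°(cathode) − E°(anode) = (-2.41) − (-3.08) = +0.67 V.

+0.67 V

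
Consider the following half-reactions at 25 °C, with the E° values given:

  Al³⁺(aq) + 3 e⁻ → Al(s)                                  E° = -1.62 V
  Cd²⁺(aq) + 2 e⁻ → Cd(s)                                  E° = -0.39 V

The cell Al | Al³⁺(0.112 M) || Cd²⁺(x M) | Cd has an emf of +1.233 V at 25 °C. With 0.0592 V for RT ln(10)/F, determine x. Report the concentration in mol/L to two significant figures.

0.29 M

Cd²⁺/Cd is the cathode, Al³⁺/Al the anode: E°cell = +1.23 V, n = 6.
Overall reaction: 3 Cd²⁺(aq) + 2 Al(s) → 3 Cd(s) + 2 Al³⁺(aq); Q = [Al³⁺]^2/[Cd²⁺]^3.
From E = E° − (0.0592/n) log Q: log Q = (E° − E)·n/0.0592 = (+1.23 − (+1.233))·6/0.0592 = -0.3041.
So 3·log[Cd²⁺] = 2·log(0.112) − log Q = -1.9016 − (-0.3041) = -1.5975; log[Cd²⁺] = -1.5975 / 3 = -0.5325; [Cd²⁺] = 10^(-0.5325) ≈ 0.29 M.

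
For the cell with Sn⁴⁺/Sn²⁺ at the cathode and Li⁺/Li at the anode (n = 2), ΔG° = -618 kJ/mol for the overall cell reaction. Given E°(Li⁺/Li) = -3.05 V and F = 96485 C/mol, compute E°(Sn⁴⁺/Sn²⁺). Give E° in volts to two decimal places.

+0.15 V

E°cell = −ΔG°/(nF) = −(-618×10³)/((2)(96485)) = +3.203 V.
Since Sn⁴⁺/Sn²⁺ is the cathode and Li⁺/Li the anode, E°cell = E°(Sn⁴⁺/Sn²⁺) − E°(Li⁺/Li).
So E°(Sn⁴⁺/Sn²⁺) = E°cell + E°(Li⁺/Li) = +3.203 + (-3.05) = +0.15 V.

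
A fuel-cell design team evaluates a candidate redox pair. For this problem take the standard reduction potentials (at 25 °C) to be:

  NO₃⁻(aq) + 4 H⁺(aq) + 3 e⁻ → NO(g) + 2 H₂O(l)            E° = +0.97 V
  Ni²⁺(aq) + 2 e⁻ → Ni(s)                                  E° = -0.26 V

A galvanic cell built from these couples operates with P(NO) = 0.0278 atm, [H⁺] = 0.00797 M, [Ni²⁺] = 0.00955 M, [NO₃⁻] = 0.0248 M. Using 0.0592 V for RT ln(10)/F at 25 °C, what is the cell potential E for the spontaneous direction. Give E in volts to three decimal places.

+1.123 V

NO₃⁻/NO is the cathode (higher E°), Ni²⁺/Ni the anode: E°cell = +0.97 − (-0.26) = +1.23 V, n = 6.
Overall: 2 NO₃⁻(aq) + 8 H⁺(aq) + 3 Ni(s) → 2 NO(g) + 4 H₂O(l) + 3 Ni²⁺(aq)
Q = P(NO)^2·[Ni²⁺]^3 / ([NO₃⁻]^2·[H⁺]^8); log Q = 10.828.
E = E° − (0.0592/n) log Q = +1.23 − (0.0592/6)(10.828) = +1.123 V.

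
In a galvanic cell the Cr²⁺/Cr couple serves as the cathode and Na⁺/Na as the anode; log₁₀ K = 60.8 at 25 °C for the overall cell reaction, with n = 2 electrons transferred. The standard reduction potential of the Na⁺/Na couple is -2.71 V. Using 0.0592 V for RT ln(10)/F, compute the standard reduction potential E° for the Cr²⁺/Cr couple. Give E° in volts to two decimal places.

-0.91 V

E°cell = (0.0592/n)·log K = (0.0592/2)(60.8) = +1.800 V.
Since Cr²⁺/Cr is the cathode and Na⁺/Na the anode, E°cell = E°(Cr²⁺/Cr) − E°(Na⁺/Na).
So E°(Cr²⁺/Cr) = E°cell + E°(Na⁺/Na) = +1.800 + (-2.71) = -0.91 V.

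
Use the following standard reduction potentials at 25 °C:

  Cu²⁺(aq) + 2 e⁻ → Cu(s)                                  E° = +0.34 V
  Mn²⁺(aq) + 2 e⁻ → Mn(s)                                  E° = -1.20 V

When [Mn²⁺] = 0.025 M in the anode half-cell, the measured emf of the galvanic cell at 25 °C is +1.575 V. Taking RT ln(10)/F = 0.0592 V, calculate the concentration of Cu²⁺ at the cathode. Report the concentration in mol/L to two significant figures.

Cu²⁺/Cu is the cathode, Mn²⁺/Mn the anode: E°cell = +1.54 V, n = 2.
Overall reaction: Cu²⁺(aq) + Mn(s) → Cu(s) + Mn²⁺(aq); Q = [Mn²⁺]^1/[Cu²⁺]^1.
From E = E° − (0.0592/n) log Q: log Q = (E° − E)·n/0.0592 = (+1.54 − (+1.575))·2/0.0592 = -1.1824.
So 1·log[Cu²⁺] = 1·log(0.025) − log Q = -1.6021 − (-1.1824) = -0.4197; [Cu²⁺] = 10^(-0.4197) ≈ 0.38 M.

0.38 M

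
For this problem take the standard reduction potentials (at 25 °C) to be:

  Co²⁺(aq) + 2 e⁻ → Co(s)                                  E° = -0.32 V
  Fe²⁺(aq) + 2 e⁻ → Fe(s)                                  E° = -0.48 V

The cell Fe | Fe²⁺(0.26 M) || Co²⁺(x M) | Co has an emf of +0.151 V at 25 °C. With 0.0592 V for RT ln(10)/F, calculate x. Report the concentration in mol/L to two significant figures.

Co²⁺/Co is the cathode, Fe²⁺/Fe the anode: E°cell = +0.16 V, n = 2.
Overall reaction: Co²⁺(aq) + Fe(s) → Co(s) + Fe²⁺(aq); Q = [Fe²⁺]^1/[Co²⁺]^1.
From E = E° − (0.0592/n) log Q: log Q = (E° − E)·n/0.0592 = (+0.16 − (+0.151))·2/0.0592 = 0.3041.
So 1·log[Co²⁺] = 1·log(0.26) − log Q = -0.5850 − (0.3041) = -0.8891; [Co²⁺] = 10^(-0.8891) ≈ 0.13 M.

0.13 M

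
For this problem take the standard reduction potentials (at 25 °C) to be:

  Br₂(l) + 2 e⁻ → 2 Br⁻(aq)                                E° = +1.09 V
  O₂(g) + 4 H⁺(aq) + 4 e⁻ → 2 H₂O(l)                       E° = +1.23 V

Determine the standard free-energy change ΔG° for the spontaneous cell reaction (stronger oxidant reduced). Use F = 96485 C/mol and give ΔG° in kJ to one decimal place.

O₂/H₂O (E° = +1.23 V) is the cathode; Br₂/Br⁻ (E° = +1.09 V) is the anode, so E°cell = +0.14 V.
Balancing electrons gives n = 4 (lcm of 4 and 2).
ΔG° = −nFE° = −(4)(96485)(+0.14) = -54,032 J = -54.0 kJ.

-54.0 kJ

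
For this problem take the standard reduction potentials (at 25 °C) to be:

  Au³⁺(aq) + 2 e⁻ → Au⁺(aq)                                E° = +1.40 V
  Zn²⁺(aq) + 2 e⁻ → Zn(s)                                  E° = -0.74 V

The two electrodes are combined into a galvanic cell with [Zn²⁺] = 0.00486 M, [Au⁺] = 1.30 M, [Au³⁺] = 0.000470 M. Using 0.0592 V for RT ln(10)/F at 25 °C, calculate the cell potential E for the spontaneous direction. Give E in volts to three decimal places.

Au³⁺/Au⁺ is the cathode (higher E°), Zn²⁺/Zn the anode: E°cell = +1.40 − (-0.74) = +2.14 V, n = 2.
Overall: Au³⁺(aq) + Zn(s) → Au⁺(aq) + Zn²⁺(aq)
Q = [Au⁺]·[Zn²⁺] / ([Au³⁺]); log Q = 1.128.
E = E° − (0.0592/n) log Q = +2.14 − (0.0592/2)(1.128) = +2.107 V.

+2.107 V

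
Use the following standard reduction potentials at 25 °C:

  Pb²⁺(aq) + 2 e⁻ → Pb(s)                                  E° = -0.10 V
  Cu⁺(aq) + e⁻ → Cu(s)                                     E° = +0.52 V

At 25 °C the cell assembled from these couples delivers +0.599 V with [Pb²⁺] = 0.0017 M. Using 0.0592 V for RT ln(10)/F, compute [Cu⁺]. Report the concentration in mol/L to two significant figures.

0.018 M

Cu⁺/Cu is the cathode, Pb²⁺/Pb the anode: E°cell = +0.62 V, n = 2.
Overall reaction: 2 Cu⁺(aq) + Pb(s) → 2 Cu(s) + Pb²⁺(aq); Q = [Pb²⁺]^1/[Cu⁺]^2.
From E = E° − (0.0592/n) log Q: log Q = (E° − E)·n/0.0592 = (+0.62 − (+0.599))·2/0.0592 = 0.7095.
So 2·log[Cu⁺] = 1·log(0.0017) − log Q = -2.7696 − (0.7095) = -3.4791; log[Cu⁺] = -3.4791 / 2 = -1.7395; [Cu⁺] = 10^(-1.7395) ≈ 0.018 M.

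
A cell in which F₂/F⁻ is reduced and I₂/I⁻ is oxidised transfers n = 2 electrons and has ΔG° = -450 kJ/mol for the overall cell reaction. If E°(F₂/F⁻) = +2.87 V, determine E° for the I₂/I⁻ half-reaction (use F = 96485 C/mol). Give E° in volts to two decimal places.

E°cell = −ΔG°/(nF) = −(-450×10³)/((2)(96485)) = +2.332 V.
Since F₂/F⁻ is the cathode and I₂/I⁻ the anode, E°cell = E°(F₂/F⁻) − E°(I₂/I⁻).
So E°(I₂/I⁻) = E°(F₂/F⁻) − E°cell = (+2.87) − (+2.332) = +0.54 V.

+0.54 V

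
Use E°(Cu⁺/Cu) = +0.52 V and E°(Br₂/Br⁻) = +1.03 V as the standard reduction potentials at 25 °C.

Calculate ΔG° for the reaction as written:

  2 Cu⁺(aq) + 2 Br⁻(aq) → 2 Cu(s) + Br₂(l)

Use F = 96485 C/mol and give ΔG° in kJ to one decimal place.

As written, Cu⁺/Cu is reduced (cathode) and Br₂/Br⁻ is oxidised (anode), so E°cell = (+0.52) − (+1.03) = -0.51 V.
Balancing electrons gives n = 2.
ΔG° = −nFE° = −(2)(96485)(-0.51) = 98,415 J = +98.4 kJ.

+98.4 kJ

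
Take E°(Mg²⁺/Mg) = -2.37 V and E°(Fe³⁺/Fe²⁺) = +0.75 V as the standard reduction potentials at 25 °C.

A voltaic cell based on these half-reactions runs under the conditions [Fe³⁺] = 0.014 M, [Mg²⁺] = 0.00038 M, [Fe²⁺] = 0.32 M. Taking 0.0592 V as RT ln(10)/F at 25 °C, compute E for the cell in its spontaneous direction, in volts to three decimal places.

+3.141 V

Fe³⁺/Fe²⁺ is the cathode (higher E°), Mg²⁺/Mg the anode: E°cell = +0.75 − (-2.37) = +3.12 V, n = 2.
Overall: 2 Fe³⁺(aq) + Mg(s) → 2 Fe²⁺(aq) + Mg²⁺(aq)
Q = [Fe²⁺]^2·[Mg²⁺] / ([Fe³⁺]^2); log Q = -0.702.
E = E° − (0.0592/n) log Q = +3.12 − (0.0592/2)(-0.702) = +3.141 V.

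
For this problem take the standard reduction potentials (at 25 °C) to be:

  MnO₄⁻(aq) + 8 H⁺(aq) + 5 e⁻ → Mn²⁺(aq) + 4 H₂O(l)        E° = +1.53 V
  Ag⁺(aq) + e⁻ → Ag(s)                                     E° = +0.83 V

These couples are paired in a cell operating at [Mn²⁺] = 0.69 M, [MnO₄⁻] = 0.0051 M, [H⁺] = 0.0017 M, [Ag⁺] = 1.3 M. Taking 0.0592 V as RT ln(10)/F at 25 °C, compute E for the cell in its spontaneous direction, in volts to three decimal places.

MnO₄⁻/Mn²⁺ is the cathode (higher E°), Ag⁺/Ag the anode: E°cell = +1.53 − (+0.83) = +0.70 V, n = 5.
Overall: MnO₄⁻(aq) + 8 H⁺(aq) + 5 Ag(s) → Mn²⁺(aq) + 4 H₂O(l) + 5 Ag⁺(aq)
Q = [Mn²⁺]·[Ag⁺]^5 / ([MnO₄⁻]·[H⁺]^8); log Q = 24.857.
E = E° − (0.0592/n) log Q = +0.70 − (0.0592/5)(24.857) = +0.406 V.

+0.406 V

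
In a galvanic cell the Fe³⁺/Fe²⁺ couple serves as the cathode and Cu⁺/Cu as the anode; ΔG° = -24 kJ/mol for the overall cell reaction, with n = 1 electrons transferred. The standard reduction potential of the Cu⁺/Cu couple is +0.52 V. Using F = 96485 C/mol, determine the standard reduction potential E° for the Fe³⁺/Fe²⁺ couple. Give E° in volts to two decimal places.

E°cell = −ΔG°/(nF) = −(-24×10³)/((1)(96485)) = +0.249 V.
Since Fe³⁺/Fe²⁺ is the cathode and Cu⁺/Cu the anode, E°cell = E°(Fe³⁺/Fe²⁺) − E°(Cu⁺/Cu).
So E°(Fe³⁺/Fe²⁺) = E°cell + E°(Cu⁺/Cu) = +0.249 + (+0.52) = +0.77 V.

+0.77 V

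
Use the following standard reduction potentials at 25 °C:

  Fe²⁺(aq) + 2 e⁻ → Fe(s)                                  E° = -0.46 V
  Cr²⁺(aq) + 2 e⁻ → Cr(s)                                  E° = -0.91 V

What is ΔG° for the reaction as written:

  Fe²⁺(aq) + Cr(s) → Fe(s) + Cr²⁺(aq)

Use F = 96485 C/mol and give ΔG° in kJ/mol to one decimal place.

-86.8 kJ/mol

As written, Fe²⁺/Fe is reduced (cathode) and Cr²⁺/Cr is oxidised (anode), so E°cell = (-0.46) − (-0.91) = +0.45 V.
Balancing electrons gives n = 2.
ΔG° = −nFE° = −(2)(96485)(+0.45) = -86,836 J = -86.8 kJ/mol.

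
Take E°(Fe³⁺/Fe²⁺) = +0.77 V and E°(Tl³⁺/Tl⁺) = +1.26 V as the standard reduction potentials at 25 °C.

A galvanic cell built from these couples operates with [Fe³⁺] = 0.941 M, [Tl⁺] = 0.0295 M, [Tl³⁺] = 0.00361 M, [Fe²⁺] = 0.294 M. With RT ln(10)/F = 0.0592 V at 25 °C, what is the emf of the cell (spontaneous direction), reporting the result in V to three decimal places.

+0.433 V

Tl³⁺/Tl⁺ is the cathode (higher E°), Fe³⁺/Fe²⁺ the anode: E°cell = +1.26 − (+0.77) = +0.49 V, n = 2.
Overall: Tl³⁺(aq) + 2 Fe²⁺(aq) → Tl⁺(aq) + 2 Fe³⁺(aq)
Q = [Tl⁺]·[Fe³⁺]^2 / ([Tl³⁺]·[Fe²⁺]^2); log Q = 1.923.
E = E° − (0.0592/n) log Q = +0.49 − (0.0592/2)(1.923) = +0.433 V.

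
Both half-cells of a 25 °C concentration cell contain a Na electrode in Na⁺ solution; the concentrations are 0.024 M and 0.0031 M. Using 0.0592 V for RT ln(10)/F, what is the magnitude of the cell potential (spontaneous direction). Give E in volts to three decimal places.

For a concentration cell E°cell = 0. The 0.024 M side is the cathode (reduction is favoured where [Na⁺] is higher).
With n = 1, E = −(0.0592/1) log([Na⁺]ₐₙ/[Na⁺]꜀ₐₜ) = −(0.0592/1) log(0.0031/0.024) = −(0.0592/1)(-0.889) = +0.053 V.

+0.053 V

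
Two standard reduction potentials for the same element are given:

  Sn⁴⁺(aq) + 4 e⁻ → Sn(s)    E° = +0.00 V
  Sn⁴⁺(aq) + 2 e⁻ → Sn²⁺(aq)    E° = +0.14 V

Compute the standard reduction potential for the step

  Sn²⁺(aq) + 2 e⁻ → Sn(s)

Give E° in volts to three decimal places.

Sequential free energies add, so n₃E°₃ = n₁E°₁ + n₂E°₂.
With n₃ = 4, and the known step contributing 2×(+0.14) V, the unknown satisfies 2·E° = 4×(+0.00) − 2×(+0.14) = -0.280.
E° = -0.280 / 2 = -0.140 V.

-0.140 V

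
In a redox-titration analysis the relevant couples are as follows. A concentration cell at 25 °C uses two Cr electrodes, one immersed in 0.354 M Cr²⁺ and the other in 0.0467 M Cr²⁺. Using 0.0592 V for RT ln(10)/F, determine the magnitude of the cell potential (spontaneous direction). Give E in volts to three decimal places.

For a concentration cell E°cell = 0. The 0.354 M side is the cathode (reduction is favoured where [Cr²⁺] is higher).
With n = 2, E = −(0.0592/2) log([Cr²⁺]ₐₙ/[Cr²⁺]꜀ₐₜ) = −(0.0592/2) log(0.0467/0.354) = −(0.0592/2)(-0.880) = +0.026 V.

+0.026 V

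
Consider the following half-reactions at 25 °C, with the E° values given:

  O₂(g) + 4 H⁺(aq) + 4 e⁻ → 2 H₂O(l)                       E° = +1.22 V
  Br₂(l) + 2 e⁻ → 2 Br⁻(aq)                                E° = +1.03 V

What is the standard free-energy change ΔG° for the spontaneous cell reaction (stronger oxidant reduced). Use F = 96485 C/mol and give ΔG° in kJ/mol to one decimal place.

O₂/H₂O (E° = +1.22 V) is the cathode; Br₂/Br⁻ (E° = +1.03 V) is the anode, so E°cell = +0.19 V.
Balancing electrons gives n = 4 (lcm of 4 and 2).
ΔG° = −nFE° = −(4)(96485)(+0.19) = -73,329 J = -73.3 kJ/mol.

-73.3 kJ/mol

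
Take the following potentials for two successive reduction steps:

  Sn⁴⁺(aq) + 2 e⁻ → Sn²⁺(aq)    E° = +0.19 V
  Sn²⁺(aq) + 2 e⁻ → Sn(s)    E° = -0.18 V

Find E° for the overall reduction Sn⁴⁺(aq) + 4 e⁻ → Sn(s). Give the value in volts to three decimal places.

Since ΔG° = −nFE° is additive over sequential reductions, n₃E°₃ = n₁E°₁ + n₂E°₂.
E°₃ = (2×+0.19 + 2×-0.18) / 4 = (+0.020) / 4 = +0.005 V.

+0.005 V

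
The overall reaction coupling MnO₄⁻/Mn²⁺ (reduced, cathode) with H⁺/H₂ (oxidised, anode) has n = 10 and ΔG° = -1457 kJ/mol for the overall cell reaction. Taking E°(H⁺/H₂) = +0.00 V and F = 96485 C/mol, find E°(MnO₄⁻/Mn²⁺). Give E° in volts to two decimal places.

E°cell = −ΔG°/(nF) = −(-1457×10³)/((10)(96485)) = +1.510 V.
Since MnO₄⁻/Mn²⁺ is the cathode and H⁺/H₂ the anode, E°cell = E°(MnO₄⁻/Mn²⁺) − E°(H⁺/H₂).
So E°(MnO₄⁻/Mn²⁺) = E°cell + E°(H⁺/H₂) = +1.510 + (+0.00) = +1.51 V.

+1.51 V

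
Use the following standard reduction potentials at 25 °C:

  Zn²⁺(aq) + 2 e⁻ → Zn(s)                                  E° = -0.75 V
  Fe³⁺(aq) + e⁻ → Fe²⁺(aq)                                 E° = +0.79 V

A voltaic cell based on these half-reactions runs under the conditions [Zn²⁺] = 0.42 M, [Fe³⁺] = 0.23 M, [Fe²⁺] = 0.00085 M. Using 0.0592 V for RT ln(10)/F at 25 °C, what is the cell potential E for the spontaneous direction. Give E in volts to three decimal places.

+1.695 V

Fe³⁺/Fe²⁺ is the cathode (higher E°), Zn²⁺/Zn the anode: E°cell = +0.79 − (-0.75) = +1.54 V, n = 2.
Overall: 2 Fe³⁺(aq) + Zn(s) → 2 Fe²⁺(aq) + Zn²⁺(aq)
Q = [Fe²⁺]^2·[Zn²⁺] / ([Fe³⁺]^2); log Q = -5.241.
E = E° − (0.0592/n) log Q = +1.54 − (0.0592/2)(-5.241) = +1.695 V.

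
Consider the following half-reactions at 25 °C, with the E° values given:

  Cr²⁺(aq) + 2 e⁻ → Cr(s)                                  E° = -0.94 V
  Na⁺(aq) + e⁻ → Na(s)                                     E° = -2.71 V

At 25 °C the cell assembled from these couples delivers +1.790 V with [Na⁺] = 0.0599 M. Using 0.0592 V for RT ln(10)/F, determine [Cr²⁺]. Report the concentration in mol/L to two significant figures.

0.017 M

Cr²⁺/Cr is the cathode, Na⁺/Na the anode: E°cell = +1.77 V, n = 2.
Overall reaction: Cr²⁺(aq) + 2 Na(s) → Cr(s) + 2 Na⁺(aq); Q = [Na⁺]^2/[Cr²⁺]^1.
From E = E° − (0.0592/n) log Q: log Q = (E° − E)·n/0.0592 = (+1.77 − (+1.790))·2/0.0592 = -0.6757.
So 1·log[Cr²⁺] = 2·log(0.0599) − log Q = -2.4451 − (-0.6757) = -1.7694; [Cr²⁺] = 10^(-1.7694) ≈ 0.017 M.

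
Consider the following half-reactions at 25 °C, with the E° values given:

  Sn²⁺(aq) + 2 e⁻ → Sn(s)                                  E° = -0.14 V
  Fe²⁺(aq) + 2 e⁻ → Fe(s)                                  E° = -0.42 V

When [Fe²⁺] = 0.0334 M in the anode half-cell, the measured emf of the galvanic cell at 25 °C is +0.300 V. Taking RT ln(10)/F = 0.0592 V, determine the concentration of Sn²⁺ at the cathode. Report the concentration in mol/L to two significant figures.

0.16 M

Sn²⁺/Sn is the cathode, Fe²⁺/Fe the anode: E°cell = +0.28 V, n = 2.
Overall reaction: Sn²⁺(aq) + Fe(s) → Sn(s) + Fe²⁺(aq); Q = [Fe²⁺]^1/[Sn²⁺]^1.
From E = E° − (0.0592/n) log Q: log Q = (E° − E)·n/0.0592 = (+0.28 − (+0.300))·2/0.0592 = -0.6757.
So 1·log[Sn²⁺] = 1·log(0.0334) − log Q = -1.4763 − (-0.6757) = -0.8006; [Sn²⁺] = 10^(-0.8006) ≈ 0.16 M.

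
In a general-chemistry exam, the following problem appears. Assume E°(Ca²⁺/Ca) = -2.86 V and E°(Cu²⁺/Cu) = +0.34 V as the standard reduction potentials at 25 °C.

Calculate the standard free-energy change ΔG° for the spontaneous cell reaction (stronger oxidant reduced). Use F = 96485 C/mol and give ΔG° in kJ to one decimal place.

Cu²⁺/Cu (E° = +0.34 V) is the cathode; Ca²⁺/Ca (E° = -2.86 V) is the anode, so E°cell = +3.20 V.
Balancing electrons gives n = 2 (lcm of 2 and 2).
ΔG° = −nFE° = −(2)(96485)(+3.20) = -617,504 J = -617.5 kJ.

-617.5 kJ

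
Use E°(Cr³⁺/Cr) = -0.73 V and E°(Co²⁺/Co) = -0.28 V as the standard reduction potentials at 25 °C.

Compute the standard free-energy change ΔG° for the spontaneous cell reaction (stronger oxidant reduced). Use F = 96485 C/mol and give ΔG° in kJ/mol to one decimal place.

-260.5 kJ/mol

Co²⁺/Co (E° = -0.28 V) is the cathode; Cr³⁺/Cr (E° = -0.73 V) is the anode, so E°cell = +0.45 V.
Balancing electrons gives n = 6 (lcm of 2 and 3).
ΔG° = −nFE° = −(6)(96485)(+0.45) = -260,510 J = -260.5 kJ/mol.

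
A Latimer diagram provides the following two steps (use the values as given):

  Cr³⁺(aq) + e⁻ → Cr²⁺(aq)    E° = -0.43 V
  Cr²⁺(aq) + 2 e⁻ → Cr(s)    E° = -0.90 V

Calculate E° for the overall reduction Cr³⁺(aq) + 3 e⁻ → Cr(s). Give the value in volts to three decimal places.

Since ΔG° = −nFE° is additive over sequential reductions, n₃E°₃ = n₁E°₁ + n₂E°₂.
E°₃ = (1×-0.43 + 2×-0.90) / 3 = (-2.230) / 3 = -0.743 V.
E° values themselves are not directly additive — weighting by electron count is essential.

-0.743 V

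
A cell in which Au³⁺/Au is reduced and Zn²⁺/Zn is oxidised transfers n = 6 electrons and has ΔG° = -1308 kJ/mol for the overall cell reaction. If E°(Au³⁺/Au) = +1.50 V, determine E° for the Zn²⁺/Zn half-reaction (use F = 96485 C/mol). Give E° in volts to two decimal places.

-0.76 V

E°cell = −ΔG°/(nF) = −(-1308×10³)/((6)(96485)) = +2.259 V.
Since Au³⁺/Au is the cathode and Zn²⁺/Zn the anode, E°cell = E°(Au³⁺/Au) − E°(Zn²⁺/Zn).
So E°(Zn²⁺/Zn) = E°(Au³⁺/Au) − E°cell = (+1.50) − (+2.259) = -0.76 V.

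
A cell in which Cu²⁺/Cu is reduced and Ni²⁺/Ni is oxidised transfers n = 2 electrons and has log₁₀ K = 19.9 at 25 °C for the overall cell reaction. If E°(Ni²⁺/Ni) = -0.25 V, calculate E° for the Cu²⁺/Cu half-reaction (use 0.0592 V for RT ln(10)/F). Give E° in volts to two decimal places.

+0.34 V

E°cell = (0.0592/n)·log K = (0.0592/2)(19.9) = +0.589 V.
Since Cu²⁺/Cu is the cathode and Ni²⁺/Ni the anode, E°cell = E°(Cu²⁺/Cu) − E°(Ni²⁺/Ni).
So E°(Cu²⁺/Cu) = E°cell + E°(Ni²⁺/Ni) = +0.589 + (-0.25) = +0.34 V.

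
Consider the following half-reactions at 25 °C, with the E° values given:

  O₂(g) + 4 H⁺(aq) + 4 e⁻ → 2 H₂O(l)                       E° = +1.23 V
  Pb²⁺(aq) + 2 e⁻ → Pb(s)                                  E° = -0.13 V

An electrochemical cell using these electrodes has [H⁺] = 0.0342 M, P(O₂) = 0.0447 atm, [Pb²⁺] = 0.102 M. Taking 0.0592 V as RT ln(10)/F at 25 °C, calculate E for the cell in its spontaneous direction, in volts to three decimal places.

+1.283 V

O₂/H₂O is the cathode (higher E°), Pb²⁺/Pb the anode: E°cell = +1.23 − (-0.13) = +1.36 V, n = 4.
Overall: O₂(g) + 4 H⁺(aq) + 2 Pb(s) → 2 H₂O(l) + 2 Pb²⁺(aq)
Q = [Pb²⁺]^2 / (P(O₂)·[H⁺]^4); log Q = 5.231.
E = E° − (0.0592/n) log Q = +1.36 − (0.0592/4)(5.231) = +1.283 V.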